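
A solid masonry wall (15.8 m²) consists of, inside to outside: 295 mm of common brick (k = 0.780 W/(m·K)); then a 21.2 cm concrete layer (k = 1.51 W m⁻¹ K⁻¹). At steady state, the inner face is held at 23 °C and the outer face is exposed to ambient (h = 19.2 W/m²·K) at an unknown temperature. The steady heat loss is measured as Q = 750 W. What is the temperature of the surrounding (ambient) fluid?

Sum the resistances:
  R_common brick = L/(kA) = 0.295/(0.780·15.8) = 0.02394 K/W
  R_concrete = L/(kA) = 0.212/(1.51·15.8) = 0.008886 K/W
  R_conv,out = 1/(hA) = 1/(19.2·15.8) = 0.003296 K/W
ΣR = 0.03612 K/W
ΔT = Q·ΣR = 750 × 0.03612 = 27.09 K
Heat flows outward, so T_out = T_in − ΔT = 23 − 27.09 = -4.09 °C

T_out = -4.09 °C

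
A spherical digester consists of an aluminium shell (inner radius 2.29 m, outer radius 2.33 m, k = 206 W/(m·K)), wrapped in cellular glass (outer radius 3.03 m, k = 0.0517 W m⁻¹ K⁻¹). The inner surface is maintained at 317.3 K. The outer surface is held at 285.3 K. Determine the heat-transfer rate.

Series thermal resistances, inner to outer:
  R_aluminium = (1/2.29 − 1/2.33)/(4πk) = 0.007497/(4π·206) = 2.896×10^-6 K/W
  R_cellular glass = (1/2.33 − 1/3.03)/(4πk) = 0.09915/(4π·0.0517) = 0.1526 K/W
ΣR = 2.896×10^-6 + 0.1526 = 0.1526 K/W
Q = ΔT/ΣR = (317.3 K − 285.3 K)/0.1526 = 210 W

Q = 210 W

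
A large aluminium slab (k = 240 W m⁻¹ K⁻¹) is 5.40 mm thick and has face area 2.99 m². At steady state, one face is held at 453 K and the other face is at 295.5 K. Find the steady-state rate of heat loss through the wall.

Q = 2.09×10^7 W

Q = kA·ΔT/L = 240 × 2.99 × |453 K − 295.5 K| / 0.00540 = 2.09×10^7 W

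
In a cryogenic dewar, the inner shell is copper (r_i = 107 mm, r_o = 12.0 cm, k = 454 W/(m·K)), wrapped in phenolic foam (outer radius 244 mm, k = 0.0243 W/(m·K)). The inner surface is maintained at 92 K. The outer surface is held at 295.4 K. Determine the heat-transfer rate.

Q = 14.7 W

Series thermal resistances, inner to outer:
  R_copper = (1/0.107 − 1/0.120)/(4πk) = 1.012/(4π·454) = 1.775×10^-4 K/W
  R_phenolic foam = (1/0.120 − 1/0.244)/(4πk) = 4.235/(4π·0.0243) = 13.87 K/W
ΣR = 1.775×10^-4 + 13.87 = 13.87 K/W
Q = ΔT/ΣR = (92 K − 295.4 K)/13.87 = -14.7 W
(Negative Q ⇒ heat flows inward; heat gain = 14.7 W.)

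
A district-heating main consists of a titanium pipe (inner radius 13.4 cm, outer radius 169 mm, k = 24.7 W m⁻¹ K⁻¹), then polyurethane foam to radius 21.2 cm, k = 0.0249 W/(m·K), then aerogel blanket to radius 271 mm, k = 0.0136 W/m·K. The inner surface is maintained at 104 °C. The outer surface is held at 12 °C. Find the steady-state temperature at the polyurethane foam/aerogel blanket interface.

T = 73.1 °C

Series thermal resistances, inner to outer:
  R'_titanium = ln(0.169/0.134)/(2πk) = 0.2321/(2π·24.7) = 0.001495 m·K/W
  R'_polyurethane foam = ln(0.212/0.169)/(2πk) = 0.2267/(2π·0.0249) = 1.449 m·K/W
  R'_aerogel blanket = ln(0.271/0.212)/(2πk) = 0.2455/(2π·0.0136) = 2.873 m·K/W
ΣR = 0.001495 + 1.449 + 2.873 = 4.323 m·K/W
Q' = ΔT/ΣR = (104 °C − 12 °C)/4.323 = 21.28 W/m
From the inner boundary to the polyurethane foam/aerogel blanket interface, ΣR_partial = 1.450 m·K/W.
T_interface = T_in − Q'·ΣR_partial = 104 °C − (21.28)(1.450) = 73.1 °C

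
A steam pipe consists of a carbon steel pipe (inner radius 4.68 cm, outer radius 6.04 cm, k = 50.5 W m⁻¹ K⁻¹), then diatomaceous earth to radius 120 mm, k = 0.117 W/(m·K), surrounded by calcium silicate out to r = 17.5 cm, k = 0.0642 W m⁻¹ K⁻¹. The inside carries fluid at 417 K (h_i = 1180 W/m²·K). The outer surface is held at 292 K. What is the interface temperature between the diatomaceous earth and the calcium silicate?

Series thermal resistances, inner to outer:
  R'_conv,in = 1/(2πr h) = 1/(2π·0.0468·1180) = 0.002882 m·K/W
  R'_carbon steel = ln(0.0604/0.0468)/(2πk) = 0.2551/(2π·50.5) = 8.040×10^-4 m·K/W
  R'_diatomaceous earth = ln(0.120/0.0604)/(2πk) = 0.6865/(2π·0.117) = 0.9338 m·K/W
  R'_calcium silicate = ln(0.175/0.120)/(2πk) = 0.3773/(2π·0.0642) = 0.9353 m·K/W
ΣR = 0.002882 + 8.040×10^-4 + 0.9338 + 0.9353 = 1.873 m·K/W
Q' = ΔT/ΣR = (417 K − 292 K)/1.873 = 66.74 W/m
From the inner boundary to the diatomaceous earth/calcium silicate interface, ΣR_partial = 0.9375 m·K/W.
T_interface = T_in − Q'·ΣR_partial = 417 K − (66.74)(0.9375) = 354.4 K

T = 354.4 K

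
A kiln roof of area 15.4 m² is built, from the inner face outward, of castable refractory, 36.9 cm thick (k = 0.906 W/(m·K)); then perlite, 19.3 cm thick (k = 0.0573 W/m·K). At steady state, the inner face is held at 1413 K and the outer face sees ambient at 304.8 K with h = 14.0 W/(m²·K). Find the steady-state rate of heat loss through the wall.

Resistance network (inner→outer):
  R_castable refractory = L/(kA) = 0.369/(0.906·15.4) = 0.02645 K/W
  R_perlite = L/(kA) = 0.193/(0.0573·15.4) = 0.2187 K/W
  R_conv,out = 1/(hA) = 1/(14.0·15.4) = 0.004638 K/W
ΣR = 0.02645 + 0.2187 + 0.004638 = 0.2498 K/W
Q = ΔT/ΣR = (1413 K − 304.8 K)/0.2498 = 4440 W

Q = 4.44 kW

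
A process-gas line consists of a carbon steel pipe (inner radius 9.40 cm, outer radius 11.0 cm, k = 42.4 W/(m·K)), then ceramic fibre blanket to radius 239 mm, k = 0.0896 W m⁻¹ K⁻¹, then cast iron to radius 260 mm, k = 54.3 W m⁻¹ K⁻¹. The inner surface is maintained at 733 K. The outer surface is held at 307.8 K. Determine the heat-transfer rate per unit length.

Q' = 308 W/m

Treat each layer as a resistance in series:
  R'_carbon steel = ln(0.110/0.0940)/(2πk) = 0.1572/(2π·42.4) = 5.900×10^-4 m·K/W
  R'_ceramic fibre blanket = ln(0.239/0.110)/(2πk) = 0.7760/(2π·0.0896) = 1.378 m·K/W
  R'_cast iron = ln(0.260/0.239)/(2πk) = 0.08422/(2π·54.3) = 2.468×10^-4 m·K/W
ΣR = 5.900×10^-4 + 1.378 + 2.468×10^-4 = 1.379 m·K/W
Q' = ΔT/ΣR = (733 K − 307.8 K)/1.379 = 308 W/m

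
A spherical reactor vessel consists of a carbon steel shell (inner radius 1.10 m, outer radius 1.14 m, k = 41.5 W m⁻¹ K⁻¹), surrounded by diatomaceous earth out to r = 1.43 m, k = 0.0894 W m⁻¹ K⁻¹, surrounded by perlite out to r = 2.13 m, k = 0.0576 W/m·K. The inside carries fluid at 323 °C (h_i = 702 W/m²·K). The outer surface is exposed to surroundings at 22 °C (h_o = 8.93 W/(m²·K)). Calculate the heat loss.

Series thermal resistances, inner to outer:
  R_conv,in = 1/(4πr²h) = 1/(4π·1.10²·702) = 9.368×10^-5 K/W
  R_carbon steel = (1/1.10 − 1/1.14)/(4πk) = 0.03190/(4π·41.5) = 6.117×10^-5 K/W
  R_diatomaceous earth = (1/1.14 − 1/1.43)/(4πk) = 0.1779/(4π·0.0894) = 0.1583 K/W
  R_perlite = (1/1.43 − 1/2.13)/(4πk) = 0.2298/(4π·0.0576) = 0.3175 K/W
  R_conv,out = 1/(4πr²h) = 1/(4π·2.13²·8.93) = 0.001964 K/W
ΣR = 9.368×10^-5 + 6.117×10^-5 + 0.1583 + 0.3175 + 0.001964 = 0.4779 K/W
Q = ΔT/ΣR = (323 °C − 22 °C)/0.4779 = 630 W

Q = 630 W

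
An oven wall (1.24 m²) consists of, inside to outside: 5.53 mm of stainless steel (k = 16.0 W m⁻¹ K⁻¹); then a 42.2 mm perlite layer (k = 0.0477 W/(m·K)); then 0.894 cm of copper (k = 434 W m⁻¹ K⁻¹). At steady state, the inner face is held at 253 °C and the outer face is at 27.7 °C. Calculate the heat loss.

Q = 316 W

Resistance network (inner→outer):
  R_stainless steel = L/(kA) = 0.00553/(16.0·1.24) = 2.787×10^-4 K/W
  R_perlite = L/(kA) = 0.0422/(0.0477·1.24) = 0.7135 K/W
  R_copper = L/(kA) = 0.00894/(434·1.24) = 1.661×10^-5 K/W
ΣR = 2.787×10^-4 + 0.7135 + 1.661×10^-5 = 0.7138 K/W
Q = ΔT/ΣR = (253 °C − 27.7 °C)/0.7138 = 316 W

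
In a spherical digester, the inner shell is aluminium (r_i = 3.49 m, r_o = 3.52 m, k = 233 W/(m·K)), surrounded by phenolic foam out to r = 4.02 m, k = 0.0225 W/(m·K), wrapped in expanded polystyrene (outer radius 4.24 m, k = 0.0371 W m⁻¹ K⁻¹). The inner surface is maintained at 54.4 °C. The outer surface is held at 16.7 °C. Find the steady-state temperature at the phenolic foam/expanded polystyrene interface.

Treat each layer as a resistance in series:
  R_aluminium = (1/3.49 − 1/3.52)/(4πk) = 0.002442/(4π·233) = 8.340×10^-7 K/W
  R_phenolic foam = (1/3.52 − 1/4.02)/(4πk) = 0.03533/(4π·0.0225) = 0.1250 K/W
  R_expanded polystyrene = (1/4.02 − 1/4.24)/(4πk) = 0.01291/(4π·0.0371) = 0.02769 K/W
ΣR = 8.340×10^-7 + 0.1250 + 0.02769 = 0.1527 K/W
Q = ΔT/ΣR = (54.4 °C − 16.7 °C)/0.1527 = 246.9 W
From the inner boundary to the phenolic foam/expanded polystyrene interface, ΣR_partial = 0.1250 K/W.
T_interface = T_in − Q·ΣR_partial = 54.4 °C − (246.9)(0.1250) = 23.5 °C

T = 23.5 °C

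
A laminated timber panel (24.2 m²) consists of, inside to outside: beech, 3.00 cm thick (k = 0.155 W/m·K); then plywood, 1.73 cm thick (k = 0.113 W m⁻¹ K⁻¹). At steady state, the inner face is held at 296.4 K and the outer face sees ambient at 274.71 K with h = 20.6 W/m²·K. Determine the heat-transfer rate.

Treat each layer as a resistance in series:
  R_beech = L/(kA) = 0.0300/(0.155·24.2) = 0.007998 K/W
  R_plywood = L/(kA) = 0.0173/(0.113·24.2) = 0.006326 K/W
  R_conv,out = 1/(hA) = 1/(20.6·24.2) = 0.002006 K/W
ΣR = 0.007998 + 0.006326 + 0.002006 = 0.01633 K/W
Q = ΔT/ΣR = (296.4 K − 274.71 K)/0.01633 = 1330 W

Q = 1330 W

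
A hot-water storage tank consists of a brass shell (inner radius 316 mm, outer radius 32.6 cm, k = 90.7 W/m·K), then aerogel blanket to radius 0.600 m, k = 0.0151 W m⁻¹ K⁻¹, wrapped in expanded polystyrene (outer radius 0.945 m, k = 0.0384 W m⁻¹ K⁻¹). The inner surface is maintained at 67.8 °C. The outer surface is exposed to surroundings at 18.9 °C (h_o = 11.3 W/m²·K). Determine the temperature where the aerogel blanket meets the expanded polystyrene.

Series thermal resistances, inner to outer:
  R_brass = (1/0.316 − 1/0.326)/(4πk) = 0.09707/(4π·90.7) = 8.517×10^-5 K/W
  R_aerogel blanket = (1/0.326 − 1/0.600)/(4πk) = 1.401/(4π·0.0151) = 7.382 K/W
  R_expanded polystyrene = (1/0.600 − 1/0.945)/(4πk) = 0.6085/(4π·0.0384) = 1.261 K/W
  R_conv,out = 1/(4πr²h) = 1/(4π·0.945²·11.3) = 0.007886 K/W
ΣR = 8.517×10^-5 + 7.382 + 1.261 + 0.007886 = 8.651 K/W
Q = ΔT/ΣR = (67.8 °C − 18.9 °C)/8.651 = 5.653 W
From the inner boundary to the aerogel blanket/expanded polystyrene interface, ΣR_partial = 7.382 K/W.
T_interface = T_in − Q·ΣR_partial = 67.8 °C − (5.653)(7.382) = 26.1 °C

T = 26.1 °C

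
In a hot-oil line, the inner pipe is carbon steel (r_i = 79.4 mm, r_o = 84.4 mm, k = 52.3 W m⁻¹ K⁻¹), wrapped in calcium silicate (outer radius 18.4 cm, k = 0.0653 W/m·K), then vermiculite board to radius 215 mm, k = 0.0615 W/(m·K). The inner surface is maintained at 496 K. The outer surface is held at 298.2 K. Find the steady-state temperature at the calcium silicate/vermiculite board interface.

Resistance network (inner→outer):
  R'_carbon steel = ln(0.0844/0.0794)/(2πk) = 0.06107/(2π·52.3) = 1.858×10^-4 m·K/W
  R'_calcium silicate = ln(0.184/0.0844)/(2πk) = 0.7794/(2π·0.0653) = 1.900 m·K/W
  R'_vermiculite board = ln(0.215/0.184)/(2πk) = 0.1557/(2π·0.0615) = 0.4029 m·K/W
ΣR = 1.858×10^-4 + 1.900 + 0.4029 = 2.303 m·K/W
Q' = ΔT/ΣR = (496 K − 298.2 K)/2.303 = 85.89 W/m
From the inner boundary to the calcium silicate/vermiculite board interface, ΣR_partial = 1.900 m·K/W.
T_interface = T_in − Q'·ΣR_partial = 496 K − (85.89)(1.900) = 332.8 K

T = 332.8 K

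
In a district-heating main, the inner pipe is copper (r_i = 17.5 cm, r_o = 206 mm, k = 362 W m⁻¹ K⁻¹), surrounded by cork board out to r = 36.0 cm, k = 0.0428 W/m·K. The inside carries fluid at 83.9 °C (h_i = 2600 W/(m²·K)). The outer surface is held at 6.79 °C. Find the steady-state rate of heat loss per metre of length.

Q' = 37.1 W/m

Treat each layer as a resistance in series:
  R'_conv,in = 1/(2πr h) = 1/(2π·0.175·2600) = 3.498×10^-4 m·K/W
  R'_copper = ln(0.206/0.175)/(2πk) = 0.1631/(2π·362) = 7.170×10^-5 m·K/W
  R'_cork board = ln(0.360/0.206)/(2πk) = 0.5582/(2π·0.0428) = 2.076 m·K/W
ΣR = 3.498×10^-4 + 7.170×10^-5 + 2.076 = 2.076 m·K/W
Q' = ΔT/ΣR = (83.9 °C − 6.79 °C)/2.076 = 37.1 W/m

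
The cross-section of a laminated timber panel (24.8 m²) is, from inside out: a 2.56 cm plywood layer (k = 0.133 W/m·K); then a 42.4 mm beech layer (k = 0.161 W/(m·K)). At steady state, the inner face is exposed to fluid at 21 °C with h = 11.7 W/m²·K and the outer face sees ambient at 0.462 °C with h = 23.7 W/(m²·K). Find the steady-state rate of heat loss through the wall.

Q = 873 W

Treat each layer as a resistance in series:
  R_conv,in = 1/(hA) = 1/(11.7·24.8) = 0.003446 K/W
  R_plywood = L/(kA) = 0.0256/(0.133·24.8) = 0.007761 K/W
  R_beech = L/(kA) = 0.0424/(0.161·24.8) = 0.01062 K/W
  R_conv,out = 1/(hA) = 1/(23.7·24.8) = 0.001701 K/W
ΣR = 0.003446 + 0.007761 + 0.01062 + 0.001701 = 0.02353 K/W
Q = ΔT/ΣR = (21 °C − 0.462 °C)/0.02353 = 873 W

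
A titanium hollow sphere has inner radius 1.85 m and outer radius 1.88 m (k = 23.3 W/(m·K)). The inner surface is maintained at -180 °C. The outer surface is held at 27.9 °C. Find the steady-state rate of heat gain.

Q = 7060 kW

Q = 4πk·ΔT/(1/r₁ − 1/r₂) = 4π × 23.3 × 207.9 / (1/1.85 − 1/1.88) = 7.06×10^6 W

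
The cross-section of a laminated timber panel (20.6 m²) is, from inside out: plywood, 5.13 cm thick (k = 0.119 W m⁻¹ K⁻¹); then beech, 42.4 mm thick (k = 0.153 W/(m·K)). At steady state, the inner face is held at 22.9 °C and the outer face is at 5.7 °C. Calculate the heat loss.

Q = 500 W

Series thermal resistances, inner to outer:
  R_plywood = L/(kA) = 0.0513/(0.119·20.6) = 0.02093 K/W
  R_beech = L/(kA) = 0.0424/(0.153·20.6) = 0.01345 K/W
ΣR = 0.02093 + 0.01345 = 0.03438 K/W
Q = ΔT/ΣR = (22.9 °C − 5.7 °C)/0.03438 = 500 W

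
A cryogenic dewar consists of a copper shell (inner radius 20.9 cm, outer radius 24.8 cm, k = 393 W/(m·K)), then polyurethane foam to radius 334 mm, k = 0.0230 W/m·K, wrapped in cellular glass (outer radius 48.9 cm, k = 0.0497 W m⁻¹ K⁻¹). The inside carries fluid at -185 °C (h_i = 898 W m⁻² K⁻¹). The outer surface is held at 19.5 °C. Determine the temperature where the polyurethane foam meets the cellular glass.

Series thermal resistances, inner to outer:
  R_conv,in = 1/(4πr²h) = 1/(4π·0.209²·898) = 0.002029 K/W
  R_copper = (1/0.209 − 1/0.248)/(4πk) = 0.7524/(4π·393) = 1.524×10^-4 K/W
  R_polyurethane foam = (1/0.248 − 1/0.334)/(4πk) = 1.038/(4π·0.0230) = 3.592 K/W
  R_cellular glass = (1/0.334 − 1/0.489)/(4πk) = 0.9490/(4π·0.0497) = 1.520 K/W
ΣR = 0.002029 + 1.524×10^-4 + 3.592 + 1.520 = 5.114 K/W
Q = ΔT/ΣR = (-185 °C − 19.5 °C)/5.114 = -39.99 W
From the inner boundary to the polyurethane foam/cellular glass interface, ΣR_partial = 3.594 K/W.
T_interface = T_in − Q·ΣR_partial = -185 °C − (-39.99)(3.594) = -41.3 °C

T = -41.3 °C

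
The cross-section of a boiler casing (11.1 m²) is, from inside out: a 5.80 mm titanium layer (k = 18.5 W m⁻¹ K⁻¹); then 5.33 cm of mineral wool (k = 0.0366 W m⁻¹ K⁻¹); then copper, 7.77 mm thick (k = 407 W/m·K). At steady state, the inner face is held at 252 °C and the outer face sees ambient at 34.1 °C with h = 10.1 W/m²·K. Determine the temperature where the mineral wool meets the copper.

Resistance network (inner→outer):
  R_titanium = L/(kA) = 0.00580/(18.5·11.1) = 2.824×10^-5 K/W
  R_mineral wool = L/(kA) = 0.0533/(0.0366·11.1) = 0.1312 K/W
  R_copper = L/(kA) = 0.00777/(407·11.1) = 1.720×10^-6 K/W
  R_conv,out = 1/(hA) = 1/(10.1·11.1) = 0.008920 K/W
ΣR = 2.824×10^-5 + 0.1312 + 1.720×10^-6 + 0.008920 = 0.1401 K/W
Q = ΔT/ΣR = (252 °C − 34.1 °C)/0.1401 = 1555 W
From the inner boundary to the mineral wool/copper interface, ΣR_partial = 0.1312 K/W.
T_interface = T_in − Q·ΣR_partial = 252 °C − (1555)(0.1312) = 48.0 °C

T = 48.0 °C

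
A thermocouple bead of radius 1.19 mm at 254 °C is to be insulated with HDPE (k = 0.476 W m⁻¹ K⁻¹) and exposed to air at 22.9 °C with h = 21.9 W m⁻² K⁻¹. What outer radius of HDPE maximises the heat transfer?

r_cr = 4.35 cm

For a sphere, r_cr = 2k_ins/h = 2·0.476/21.9 = 0.0435 m = 4.35 cm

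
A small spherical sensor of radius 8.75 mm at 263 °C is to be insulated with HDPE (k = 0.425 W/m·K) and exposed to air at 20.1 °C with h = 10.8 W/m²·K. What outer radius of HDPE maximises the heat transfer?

r_cr = 7.87 cm

For a sphere, r_cr = 2k_ins/h = 2·0.425/10.8 = 0.0787 m = 7.87 cm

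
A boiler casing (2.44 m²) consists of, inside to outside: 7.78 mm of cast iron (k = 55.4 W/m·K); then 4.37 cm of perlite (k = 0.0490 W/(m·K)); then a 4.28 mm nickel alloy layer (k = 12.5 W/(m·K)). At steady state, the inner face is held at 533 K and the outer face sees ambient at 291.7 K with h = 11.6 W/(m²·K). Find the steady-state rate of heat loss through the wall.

Treat each layer as a resistance in series:
  R_cast iron = L/(kA) = 0.00778/(55.4·2.44) = 5.755×10^-5 K/W
  R_perlite = L/(kA) = 0.0437/(0.0490·2.44) = 0.3655 K/W
  R_nickel alloy = L/(kA) = 0.00428/(12.5·2.44) = 1.403×10^-4 K/W
  R_conv,out = 1/(hA) = 1/(11.6·2.44) = 0.03533 K/W
ΣR = 5.755×10^-5 + 0.3655 + 1.403×10^-4 + 0.03533 = 0.4010 K/W
Q = ΔT/ΣR = (533 K − 291.7 K)/0.4010 = 602 W

Q = 602 W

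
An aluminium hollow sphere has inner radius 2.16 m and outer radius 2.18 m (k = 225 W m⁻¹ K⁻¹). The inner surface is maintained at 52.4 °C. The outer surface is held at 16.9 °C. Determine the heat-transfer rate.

Q = 23600 kW

Q = 4πk·ΔT/(1/r₁ − 1/r₂) = 4π × 225 × 35.5 / (1/2.16 − 1/2.18) = 2.36×10^7 W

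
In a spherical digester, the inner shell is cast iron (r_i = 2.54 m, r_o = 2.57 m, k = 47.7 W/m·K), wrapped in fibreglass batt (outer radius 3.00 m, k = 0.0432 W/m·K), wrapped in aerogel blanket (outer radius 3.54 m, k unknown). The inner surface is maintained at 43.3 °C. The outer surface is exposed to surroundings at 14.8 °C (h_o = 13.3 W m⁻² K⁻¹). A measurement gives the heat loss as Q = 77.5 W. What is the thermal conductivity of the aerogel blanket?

ΣR = ΔT/Q = |43.3 − 14.8|/77.5 = 0.3677 K/W
Known resistances:
  R_cast iron = (1/2.54 − 1/2.57)/(4πk) = 0.004596/(4π·47.7) = 7.667×10^-6 K/W
  R_fibreglass batt = (1/2.57 − 1/3.00)/(4πk) = 0.05577/(4π·0.0432) = 0.1027 K/W
  R_conv,out = 1/(4πr²h) = 1/(4π·3.54²·13.3) = 4.775×10^-4 K/W
R_aerogel blanket = ΣR − ΣR_known = 0.3677 − 0.1032 = 0.2645 K/W
(1/r₁−1/r₂)/(4πk) = 0.2645 ⇒ k = 0.05085/(4π·0.2645) = 0.0153 W/m·K

k = 0.0153 W/m·K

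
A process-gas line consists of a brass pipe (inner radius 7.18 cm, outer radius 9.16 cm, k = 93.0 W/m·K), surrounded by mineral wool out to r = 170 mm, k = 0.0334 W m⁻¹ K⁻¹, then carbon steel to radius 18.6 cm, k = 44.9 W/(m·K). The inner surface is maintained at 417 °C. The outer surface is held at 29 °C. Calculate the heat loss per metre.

Q' = 132 W/m

Series thermal resistances, inner to outer:
  R'_brass = ln(0.0916/0.0718)/(2πk) = 0.2435/(2π·93.0) = 4.168×10^-4 m·K/W
  R'_mineral wool = ln(0.170/0.0916)/(2πk) = 0.6184/(2π·0.0334) = 2.947 m·K/W
  R'_carbon steel = ln(0.186/0.170)/(2πk) = 0.08995/(2π·44.9) = 3.188×10^-4 m·K/W
ΣR = 4.168×10^-4 + 2.947 + 3.188×10^-4 = 2.948 m·K/W
Q' = ΔT/ΣR = (417 °C − 29 °C)/2.948 = 132 W/m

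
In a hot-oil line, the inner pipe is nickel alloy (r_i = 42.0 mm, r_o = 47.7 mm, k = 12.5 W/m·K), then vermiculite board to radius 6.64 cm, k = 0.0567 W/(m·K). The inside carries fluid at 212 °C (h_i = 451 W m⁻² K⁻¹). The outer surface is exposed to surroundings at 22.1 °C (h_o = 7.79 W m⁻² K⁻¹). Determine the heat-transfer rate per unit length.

Treat each layer as a resistance in series:
  R'_conv,in = 1/(2πr h) = 1/(2π·0.0420·451) = 0.008402 m·K/W
  R'_nickel alloy = ln(0.0477/0.0420)/(2πk) = 0.1273/(2π·12.5) = 0.001620 m·K/W
  R'_vermiculite board = ln(0.0664/0.0477)/(2πk) = 0.3308/(2π·0.0567) = 0.9284 m·K/W
  R'_conv,out = 1/(2πr h) = 1/(2π·0.0664·7.79) = 0.3077 m·K/W
ΣR = 0.008402 + 0.001620 + 0.9284 + 0.3077 = 1.246 m·K/W
Q' = ΔT/ΣR = (212 °C − 22.1 °C)/1.246 = 152 W/m

Q' = 152 W/m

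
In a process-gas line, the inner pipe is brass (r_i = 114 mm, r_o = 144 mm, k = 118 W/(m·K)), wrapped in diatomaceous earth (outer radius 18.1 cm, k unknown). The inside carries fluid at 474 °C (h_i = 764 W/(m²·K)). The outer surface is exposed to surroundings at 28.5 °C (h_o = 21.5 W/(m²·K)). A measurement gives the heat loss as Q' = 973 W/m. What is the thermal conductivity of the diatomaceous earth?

k = 0.0877 W/m·K

ΣR = ΔT/Q' = |474 − 28.5|/973 = 0.4579 m·K/W
Known resistances:
  R'_conv,in = 1/(2πr h) = 1/(2π·0.114·764) = 0.001827 m·K/W
  R'_brass = ln(0.144/0.114)/(2πk) = 0.2336/(2π·118) = 3.151×10^-4 m·K/W
  R'_conv,out = 1/(2πr h) = 1/(2π·0.181·21.5) = 0.04090 m·K/W
R_diatomaceous earth = ΣR − ΣR_known = 0.4579 − 0.04304 = 0.4149 m·K/W
ln(r₂/r₁)/(2πk) = 0.4149 ⇒ k = 0.2287/(2π·0.4149) = 0.0877 W/m·K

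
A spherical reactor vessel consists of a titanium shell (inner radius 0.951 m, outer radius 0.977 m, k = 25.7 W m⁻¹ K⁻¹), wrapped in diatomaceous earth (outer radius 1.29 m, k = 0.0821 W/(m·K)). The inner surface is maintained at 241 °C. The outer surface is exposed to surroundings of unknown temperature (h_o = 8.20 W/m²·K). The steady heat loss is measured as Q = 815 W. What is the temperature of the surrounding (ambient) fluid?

Series resistances:
  R_titanium = (1/0.951 − 1/0.977)/(4πk) = 0.02798/(4π·25.7) = 8.665×10^-5 K/W
  R_diatomaceous earth = (1/0.977 − 1/1.29)/(4πk) = 0.2483/(4π·0.0821) = 0.2407 K/W
  R_conv,out = 1/(4πr²h) = 1/(4π·1.29²·8.20) = 0.005832 K/W
ΣR = 0.2466 K/W
ΔT = Q·ΣR = 815 × 0.2466 = 201.0 K
Heat flows outward, so T_out = T_in − ΔT = 241 − 201.0 = 40.0 °C

T_out = 40.0 °C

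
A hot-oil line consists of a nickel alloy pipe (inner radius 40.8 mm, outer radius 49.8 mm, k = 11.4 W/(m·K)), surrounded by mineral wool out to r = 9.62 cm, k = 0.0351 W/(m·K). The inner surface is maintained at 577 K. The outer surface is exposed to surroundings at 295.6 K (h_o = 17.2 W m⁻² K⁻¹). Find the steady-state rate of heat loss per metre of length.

Q' = 91.2 W/m

Resistance network (inner→outer):
  R'_nickel alloy = ln(0.0498/0.0408)/(2πk) = 0.1993/(2π·11.4) = 0.002783 m·K/W
  R'_mineral wool = ln(0.0962/0.0498)/(2πk) = 0.6584/(2π·0.0351) = 2.985 m·K/W
  R'_conv,out = 1/(2πr h) = 1/(2π·0.0962·17.2) = 0.09619 m·K/W
ΣR = 0.002783 + 2.985 + 0.09619 = 3.084 m·K/W
Q' = ΔT/ΣR = (577 K − 295.6 K)/3.084 = 91.2 W/m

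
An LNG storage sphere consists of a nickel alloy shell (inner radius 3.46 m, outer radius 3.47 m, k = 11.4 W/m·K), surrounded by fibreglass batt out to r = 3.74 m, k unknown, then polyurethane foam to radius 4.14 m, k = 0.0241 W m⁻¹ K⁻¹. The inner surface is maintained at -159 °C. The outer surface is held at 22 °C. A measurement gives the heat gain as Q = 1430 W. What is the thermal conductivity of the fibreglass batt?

k = 0.0401 W/m·K

ΣR = ΔT/Q = |-159 − 22|/1430 = 0.1266 K/W
Known resistances:
  R_nickel alloy = (1/3.46 − 1/3.47)/(4πk) = 8.329×10^-4/(4π·11.4) = 5.814×10^-6 K/W
  R_polyurethane foam = (1/3.74 − 1/4.14)/(4πk) = 0.02583/(4π·0.0241) = 0.08530 K/W
R_fibreglass batt = ΣR − ΣR_known = 0.1266 − 0.08531 = 0.04129 K/W
(1/r₁−1/r₂)/(4πk) = 0.04129 ⇒ k = 0.02080/(4π·0.04129) = 0.0401 W/m·K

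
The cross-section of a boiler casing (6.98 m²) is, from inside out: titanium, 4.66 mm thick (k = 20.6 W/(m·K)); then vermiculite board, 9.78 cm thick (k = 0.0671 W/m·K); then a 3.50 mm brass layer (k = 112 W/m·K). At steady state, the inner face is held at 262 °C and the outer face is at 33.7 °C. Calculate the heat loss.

Resistance network (inner→outer):
  R_titanium = L/(kA) = 0.00466/(20.6·6.98) = 3.241×10^-5 K/W
  R_vermiculite board = L/(kA) = 0.0978/(0.0671·6.98) = 0.2088 K/W
  R_brass = L/(kA) = 0.00350/(112·6.98) = 4.477×10^-6 K/W
ΣR = 3.241×10^-5 + 0.2088 + 4.477×10^-6 = 0.2088 K/W
Q = ΔT/ΣR = (262 °C − 33.7 °C)/0.2088 = 1090 W

Q = 1090 W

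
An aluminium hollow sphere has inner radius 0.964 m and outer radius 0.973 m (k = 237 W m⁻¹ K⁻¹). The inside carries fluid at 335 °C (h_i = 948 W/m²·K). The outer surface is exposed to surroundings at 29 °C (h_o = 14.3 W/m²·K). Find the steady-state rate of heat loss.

Q = 51200 W

Resistance network (inner→outer):
  R_conv,in = 1/(4πr²h) = 1/(4π·0.964²·948) = 9.033×10^-5 K/W
  R_aluminium = (1/0.964 − 1/0.973)/(4πk) = 0.009595/(4π·237) = 3.222×10^-6 K/W
  R_conv,out = 1/(4πr²h) = 1/(4π·0.973²·14.3) = 0.005878 K/W
ΣR = 9.033×10^-5 + 3.222×10^-6 + 0.005878 = 0.005972 K/W
Q = ΔT/ΣR = (335 °C − 29 °C)/0.005972 = 51200 W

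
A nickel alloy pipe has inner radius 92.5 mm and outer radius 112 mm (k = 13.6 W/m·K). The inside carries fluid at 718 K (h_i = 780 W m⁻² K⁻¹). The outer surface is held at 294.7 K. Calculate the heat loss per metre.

Q' = 95200 W/m

Series thermal resistances, inner to outer:
  R'_conv,in = 1/(2πr h) = 1/(2π·0.0925·780) = 0.002206 m·K/W
  R'_nickel alloy = ln(0.112/0.0925)/(2πk) = 0.1913/(2π·13.6) = 0.002239 m·K/W
ΣR = 0.002206 + 0.002239 = 0.004445 m·K/W
Q' = ΔT/ΣR = (718 K − 294.7 K)/0.004445 = 95200 W/m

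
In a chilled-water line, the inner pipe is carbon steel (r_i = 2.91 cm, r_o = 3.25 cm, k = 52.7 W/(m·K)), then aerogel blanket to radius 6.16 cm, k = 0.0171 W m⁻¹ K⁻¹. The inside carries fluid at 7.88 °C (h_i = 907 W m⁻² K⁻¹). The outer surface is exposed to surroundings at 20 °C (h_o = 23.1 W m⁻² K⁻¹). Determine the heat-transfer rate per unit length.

Q' = 2.00 W/m

Resistance network (inner→outer):
  R'_conv,in = 1/(2πr h) = 1/(2π·0.0291·907) = 0.006030 m·K/W
  R'_carbon steel = ln(0.0325/0.0291)/(2πk) = 0.1105/(2π·52.7) = 3.337×10^-4 m·K/W
  R'_aerogel blanket = ln(0.0616/0.0325)/(2πk) = 0.6394/(2π·0.0171) = 5.951 m·K/W
  R'_conv,out = 1/(2πr h) = 1/(2π·0.0616·23.1) = 0.1118 m·K/W
ΣR = 0.006030 + 3.337×10^-4 + 5.951 + 0.1118 = 6.069 m·K/W
Q' = ΔT/ΣR = (7.88 °C − 20 °C)/6.069 = -2.00 W/m
(Negative Q' ⇒ heat flows inward; heat gain = 2.00 W/m.)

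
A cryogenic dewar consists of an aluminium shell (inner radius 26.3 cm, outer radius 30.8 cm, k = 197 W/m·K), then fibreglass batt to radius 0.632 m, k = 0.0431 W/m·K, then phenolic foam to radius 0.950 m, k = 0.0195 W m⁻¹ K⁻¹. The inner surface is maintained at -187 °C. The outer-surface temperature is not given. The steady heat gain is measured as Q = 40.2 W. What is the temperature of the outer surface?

Sum the resistances:
  R_aluminium = (1/0.263 − 1/0.308)/(4πk) = 0.5555/(4π·197) = 2.244×10^-4 K/W
  R_fibreglass batt = (1/0.308 − 1/0.632)/(4πk) = 1.664/(4π·0.0431) = 3.073 K/W
  R_phenolic foam = (1/0.632 − 1/0.950)/(4πk) = 0.5296/(4π·0.0195) = 2.161 K/W
ΣR = 5.235 K/W
ΔT = Q·ΣR = 40.2 × 5.235 = 210.4 K
Heat flows inward, so T_out = T_in + ΔT = -187 + 210.4 = 23.4 °C

T_out = 23.4 °C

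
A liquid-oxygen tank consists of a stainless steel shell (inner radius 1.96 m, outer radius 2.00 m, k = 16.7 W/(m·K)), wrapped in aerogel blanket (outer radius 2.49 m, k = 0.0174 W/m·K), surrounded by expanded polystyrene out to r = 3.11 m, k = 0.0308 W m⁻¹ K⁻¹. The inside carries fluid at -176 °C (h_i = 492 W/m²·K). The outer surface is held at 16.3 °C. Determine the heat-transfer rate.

Series thermal resistances, inner to outer:
  R_conv,in = 1/(4πr²h) = 1/(4π·1.96²·492) = 4.210×10^-5 K/W
  R_stainless steel = (1/1.96 − 1/2.00)/(4πk) = 0.01020/(4π·16.7) = 4.862×10^-5 K/W
  R_aerogel blanket = (1/2.00 − 1/2.49)/(4πk) = 0.09839/(4π·0.0174) = 0.4500 K/W
  R_expanded polystyrene = (1/2.49 − 1/3.11)/(4πk) = 0.08006/(4π·0.0308) = 0.2069 K/W
ΣR = 4.210×10^-5 + 4.862×10^-5 + 0.4500 + 0.2069 = 0.6570 K/W
Q = ΔT/ΣR = (-176 °C − 16.3 °C)/0.6570 = -293 W
(Negative Q ⇒ heat flows inward; heat gain = 293 W.)

Q = 293 W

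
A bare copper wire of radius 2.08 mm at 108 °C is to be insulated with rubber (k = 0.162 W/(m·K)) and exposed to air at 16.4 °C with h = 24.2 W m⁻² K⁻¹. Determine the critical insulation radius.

For a cylinder, r_cr = k_ins/h = 0.162/24.2 = 0.00669 m = 0.669 cm

r_cr = 0.669 cm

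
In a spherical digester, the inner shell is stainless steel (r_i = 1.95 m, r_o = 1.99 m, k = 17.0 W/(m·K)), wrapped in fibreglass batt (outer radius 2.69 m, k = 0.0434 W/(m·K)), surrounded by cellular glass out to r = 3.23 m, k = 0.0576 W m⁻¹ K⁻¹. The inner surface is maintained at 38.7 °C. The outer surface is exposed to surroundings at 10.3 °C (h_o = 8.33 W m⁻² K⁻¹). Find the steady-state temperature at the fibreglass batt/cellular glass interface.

Resistance network (inner→outer):
  R_stainless steel = (1/1.95 − 1/1.99)/(4πk) = 0.01031/(4π·17.0) = 4.825×10^-5 K/W
  R_fibreglass batt = (1/1.99 − 1/2.69)/(4πk) = 0.1308/(4π·0.0434) = 0.2398 K/W
  R_cellular glass = (1/2.69 − 1/3.23)/(4πk) = 0.06215/(4π·0.0576) = 0.08586 K/W
  R_conv,out = 1/(4πr²h) = 1/(4π·3.23²·8.33) = 9.157×10^-4 K/W
ΣR = 4.825×10^-5 + 0.2398 + 0.08586 + 9.157×10^-4 = 0.3266 K/W
Q = ΔT/ΣR = (38.7 °C − 10.3 °C)/0.3266 = 86.96 W
From the inner boundary to the fibreglass batt/cellular glass interface, ΣR_partial = 0.2398 K/W.
T_interface = T_in − Q·ΣR_partial = 38.7 °C − (86.96)(0.2398) = 17.8 °C

T = 17.8 °C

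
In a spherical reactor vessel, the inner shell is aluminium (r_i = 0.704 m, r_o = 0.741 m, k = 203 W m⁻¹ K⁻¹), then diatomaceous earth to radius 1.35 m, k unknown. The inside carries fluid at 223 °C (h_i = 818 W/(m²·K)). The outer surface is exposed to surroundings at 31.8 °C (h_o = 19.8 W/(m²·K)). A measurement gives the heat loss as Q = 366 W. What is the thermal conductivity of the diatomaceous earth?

k = 0.0932 W/m·K

ΣR = ΔT/Q = |223 − 31.8|/366 = 0.5224 K/W
Known resistances:
  R_conv,in = 1/(4πr²h) = 1/(4π·0.704²·818) = 1.963×10^-4 K/W
  R_aluminium = (1/0.704 − 1/0.741)/(4πk) = 0.07093/(4π·203) = 2.780×10^-5 K/W
  R_conv,out = 1/(4πr²h) = 1/(4π·1.35²·19.8) = 0.002205 K/W
R_diatomaceous earth = ΣR − ΣR_known = 0.5224 − 0.002429 = 0.5200 K/W
(1/r₁−1/r₂)/(4πk) = 0.5200 ⇒ k = 0.6088/(4π·0.5200) = 0.0932 W/m·K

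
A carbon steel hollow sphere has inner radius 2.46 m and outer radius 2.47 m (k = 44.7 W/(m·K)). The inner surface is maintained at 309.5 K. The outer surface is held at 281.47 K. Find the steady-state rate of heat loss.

Q = 4πk·ΔT/(1/r₁ − 1/r₂) = 4π × 44.7 × 28.03 / (1/2.46 − 1/2.47) = 9.57×10^6 W

Q = 9570 kW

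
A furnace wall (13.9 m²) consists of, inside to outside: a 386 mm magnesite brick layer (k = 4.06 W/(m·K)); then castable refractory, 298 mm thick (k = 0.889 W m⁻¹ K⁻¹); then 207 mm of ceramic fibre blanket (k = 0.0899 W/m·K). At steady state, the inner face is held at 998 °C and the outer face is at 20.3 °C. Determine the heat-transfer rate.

Series thermal resistances, inner to outer:
  R_magnesite brick = L/(kA) = 0.386/(4.06·13.9) = 0.006840 K/W
  R_castable refractory = L/(kA) = 0.298/(0.889·13.9) = 0.02412 K/W
  R_ceramic fibre blanket = L/(kA) = 0.207/(0.0899·13.9) = 0.1657 K/W
ΣR = 0.006840 + 0.02412 + 0.1657 = 0.1967 K/W
Q = ΔT/ΣR = (998 °C − 20.3 °C)/0.1967 = 4970 W

Q = 4.97 kW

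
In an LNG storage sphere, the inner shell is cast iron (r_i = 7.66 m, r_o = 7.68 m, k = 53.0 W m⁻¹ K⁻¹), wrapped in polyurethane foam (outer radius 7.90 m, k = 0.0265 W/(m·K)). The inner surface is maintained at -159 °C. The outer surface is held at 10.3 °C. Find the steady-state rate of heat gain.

Resistance network (inner→outer):
  R_cast iron = (1/7.66 − 1/7.68)/(4πk) = 3.400×10^-4/(4π·53.0) = 5.105×10^-7 K/W
  R_polyurethane foam = (1/7.68 − 1/7.90)/(4πk) = 0.003626/(4π·0.0265) = 0.01089 K/W
ΣR = 5.105×10^-7 + 0.01089 = 0.01089 K/W
Q = ΔT/ΣR = (-159 °C − 10.3 °C)/0.01089 = -15500 W
(Negative Q ⇒ heat flows inward; heat gain = 15500 W.)

Q = 15500 W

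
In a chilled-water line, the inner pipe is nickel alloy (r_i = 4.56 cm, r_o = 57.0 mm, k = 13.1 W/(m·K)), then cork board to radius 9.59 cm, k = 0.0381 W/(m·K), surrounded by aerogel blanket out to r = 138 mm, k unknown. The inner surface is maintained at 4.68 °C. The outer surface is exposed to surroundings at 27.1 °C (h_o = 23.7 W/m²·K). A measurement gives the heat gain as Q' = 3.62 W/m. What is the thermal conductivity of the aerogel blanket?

k = 0.0146 W/m·K

ΣR = ΔT/Q' = |4.68 − 27.1|/3.62 = 6.193 m·K/W
Known resistances:
  R'_nickel alloy = ln(0.0570/0.0456)/(2πk) = 0.2231/(2π·13.1) = 0.002711 m·K/W
  R'_cork board = ln(0.0959/0.0570)/(2πk) = 0.5203/(2π·0.0381) = 2.173 m·K/W
  R'_conv,out = 1/(2πr h) = 1/(2π·0.138·23.7) = 0.04866 m·K/W
R_aerogel blanket = ΣR − ΣR_known = 6.193 − 2.224 = 3.969 m·K/W
ln(r₂/r₁)/(2πk) = 3.969 ⇒ k = 0.3639/(2π·3.969) = 0.0146 W/m·K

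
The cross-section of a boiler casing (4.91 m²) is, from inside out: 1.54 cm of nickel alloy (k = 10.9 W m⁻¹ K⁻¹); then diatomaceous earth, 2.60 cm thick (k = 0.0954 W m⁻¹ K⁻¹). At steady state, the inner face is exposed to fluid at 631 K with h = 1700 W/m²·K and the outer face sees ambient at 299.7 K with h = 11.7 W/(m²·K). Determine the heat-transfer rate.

Q = 4.52 kW

Resistance network (inner→outer):
  R_conv,in = 1/(hA) = 1/(1700·4.91) = 1.198×10^-4 K/W
  R_nickel alloy = L/(kA) = 0.0154/(10.9·4.91) = 2.877×10^-4 K/W
  R_diatomaceous earth = L/(kA) = 0.0260/(0.0954·4.91) = 0.05551 K/W
  R_conv,out = 1/(hA) = 1/(11.7·4.91) = 0.01741 K/W
ΣR = 1.198×10^-4 + 2.877×10^-4 + 0.05551 + 0.01741 = 0.07333 K/W
Q = ΔT/ΣR = (631 K − 299.7 K)/0.07333 = 4520 W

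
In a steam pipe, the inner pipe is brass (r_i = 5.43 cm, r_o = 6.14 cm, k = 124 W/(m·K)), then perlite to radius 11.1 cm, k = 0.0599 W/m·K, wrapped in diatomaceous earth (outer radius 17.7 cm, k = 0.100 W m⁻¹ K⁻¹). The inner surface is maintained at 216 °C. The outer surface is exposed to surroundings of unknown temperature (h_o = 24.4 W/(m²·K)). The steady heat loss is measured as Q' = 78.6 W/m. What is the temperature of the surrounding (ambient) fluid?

T_out = 31.1 °C

Sum the resistances:
  R'_brass = ln(0.0614/0.0543)/(2πk) = 0.1229/(2π·124) = 1.577×10^-4 m·K/W
  R'_perlite = ln(0.111/0.0614)/(2πk) = 0.5921/(2π·0.0599) = 1.573 m·K/W
  R'_diatomaceous earth = ln(0.177/0.111)/(2πk) = 0.4666/(2π·0.100) = 0.7426 m·K/W
  R'_conv,out = 1/(2πr h) = 1/(2π·0.177·24.4) = 0.03685 m·K/W
ΣR = 2.353 m·K/W
ΔT = Q'·ΣR = 78.6 × 2.353 = 184.9 K
Heat flows outward, so T_out = T_in − ΔT = 216 − 184.9 = 31.1 °C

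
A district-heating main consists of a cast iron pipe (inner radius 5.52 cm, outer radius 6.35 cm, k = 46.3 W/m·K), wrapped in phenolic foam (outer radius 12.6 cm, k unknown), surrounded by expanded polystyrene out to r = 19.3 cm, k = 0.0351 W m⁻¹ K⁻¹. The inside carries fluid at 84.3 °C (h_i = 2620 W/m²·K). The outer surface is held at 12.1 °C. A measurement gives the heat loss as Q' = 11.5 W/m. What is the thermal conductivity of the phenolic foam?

ΣR = ΔT/Q' = |84.3 − 12.1|/11.5 = 6.278 m·K/W
Known resistances:
  R'_conv,in = 1/(2πr h) = 1/(2π·0.0552·2620) = 0.001100 m·K/W
  R'_cast iron = ln(0.0635/0.0552)/(2πk) = 0.1401/(2π·46.3) = 4.815×10^-4 m·K/W
  R'_expanded polystyrene = ln(0.193/0.126)/(2πk) = 0.4264/(2π·0.0351) = 1.933 m·K/W
R_phenolic foam = ΣR − ΣR_known = 6.278 − 1.935 = 4.343 m·K/W
ln(r₂/r₁)/(2πk) = 4.343 ⇒ k = 0.6852/(2π·4.343) = 0.0251 W/m·K

k = 0.0251 W/m·K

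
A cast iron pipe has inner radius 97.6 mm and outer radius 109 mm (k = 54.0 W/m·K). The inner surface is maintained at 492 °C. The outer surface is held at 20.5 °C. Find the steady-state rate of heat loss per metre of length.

Q' = 2πk·ΔT/ln(r₂/r₁) = 2π × 54.0 × 471.5 / ln(0.109/0.0976) = 1.45×10^6 W/m

Q' = 1450 kW/m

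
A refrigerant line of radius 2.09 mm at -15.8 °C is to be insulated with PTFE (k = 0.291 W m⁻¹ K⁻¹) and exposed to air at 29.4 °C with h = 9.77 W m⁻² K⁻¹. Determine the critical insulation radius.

r_cr = 2.98 cm

For a cylinder, r_cr = k_ins/h = 0.291/9.77 = 0.0298 m = 2.98 cm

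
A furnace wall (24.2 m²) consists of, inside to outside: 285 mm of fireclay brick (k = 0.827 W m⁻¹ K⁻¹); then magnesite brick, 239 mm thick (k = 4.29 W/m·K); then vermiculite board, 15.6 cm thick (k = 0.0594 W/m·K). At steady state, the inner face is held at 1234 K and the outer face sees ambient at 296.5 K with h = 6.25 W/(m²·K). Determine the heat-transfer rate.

Q = 7.12 kW

Resistance network (inner→outer):
  R_fireclay brick = L/(kA) = 0.285/(0.827·24.2) = 0.01424 K/W
  R_magnesite brick = L/(kA) = 0.239/(4.29·24.2) = 0.002302 K/W
  R_vermiculite board = L/(kA) = 0.156/(0.0594·24.2) = 0.1085 K/W
  R_conv,out = 1/(hA) = 1/(6.25·24.2) = 0.006612 K/W
ΣR = 0.01424 + 0.002302 + 0.1085 + 0.006612 = 0.1317 K/W
Q = ΔT/ΣR = (1234 K − 296.5 K)/0.1317 = 7120 W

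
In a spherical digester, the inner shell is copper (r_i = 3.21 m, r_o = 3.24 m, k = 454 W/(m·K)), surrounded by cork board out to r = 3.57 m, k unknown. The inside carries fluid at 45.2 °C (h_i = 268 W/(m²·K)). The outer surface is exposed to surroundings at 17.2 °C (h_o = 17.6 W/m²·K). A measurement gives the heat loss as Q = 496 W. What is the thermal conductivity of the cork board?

ΣR = ΔT/Q = |45.2 − 17.2|/496 = 0.05645 K/W
Known resistances:
  R_conv,in = 1/(4πr²h) = 1/(4π·3.21²·268) = 2.882×10^-5 K/W
  R_copper = (1/3.21 − 1/3.24)/(4πk) = 0.002885/(4π·454) = 5.056×10^-7 K/W
  R_conv,out = 1/(4πr²h) = 1/(4π·3.57²·17.6) = 3.548×10^-4 K/W
R_cork board = ΣR − ΣR_known = 0.05645 − 3.841×10^-4 = 0.05607 K/W
(1/r₁−1/r₂)/(4πk) = 0.05607 ⇒ k = 0.02853/(4π·0.05607) = 0.0405 W/m·K

k = 0.0405 W/m·K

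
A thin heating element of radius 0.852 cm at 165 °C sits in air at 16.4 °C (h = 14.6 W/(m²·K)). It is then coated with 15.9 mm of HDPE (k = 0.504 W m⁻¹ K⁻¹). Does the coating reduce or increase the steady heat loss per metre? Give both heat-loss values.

increases: 116 → 191 W/m

Critical radius for a cylinder: r_cr = k/h = 0.0345 m = 3.45 cm.
Outer radius after coating: r₂ = 0.00852 + 0.0159 = 0.02442 m.
Since r₁ < r_cr and r₂ ≤ r_cr, the coating moves toward the maximum at r_cr — heat loss rises.
Bare: R = 1/(2πr₁h) = 1.279 m·K/W; Q = 148.6/1.279 = 116 W/m.
Coated: R = R_cond + R_conv = 0.7789 m·K/W; Q = 148.6/0.7789 = 191 W/m.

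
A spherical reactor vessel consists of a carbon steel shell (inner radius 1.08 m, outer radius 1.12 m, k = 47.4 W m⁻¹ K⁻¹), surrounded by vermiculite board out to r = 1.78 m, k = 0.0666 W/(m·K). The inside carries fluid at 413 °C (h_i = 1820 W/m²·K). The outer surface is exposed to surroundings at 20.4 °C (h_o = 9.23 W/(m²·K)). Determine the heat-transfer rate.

Q = 985 W

Treat each layer as a resistance in series:
  R_conv,in = 1/(4πr²h) = 1/(4π·1.08²·1820) = 3.749×10^-5 K/W
  R_carbon steel = (1/1.08 − 1/1.12)/(4πk) = 0.03307/(4π·47.4) = 5.552×10^-5 K/W
  R_vermiculite board = (1/1.12 − 1/1.78)/(4πk) = 0.3311/(4π·0.0666) = 0.3956 K/W
  R_conv,out = 1/(4πr²h) = 1/(4π·1.78²·9.23) = 0.002721 K/W
ΣR = 3.749×10^-5 + 5.552×10^-5 + 0.3956 + 0.002721 = 0.3984 K/W
Q = ΔT/ΣR = (413 °C − 20.4 °C)/0.3984 = 985 W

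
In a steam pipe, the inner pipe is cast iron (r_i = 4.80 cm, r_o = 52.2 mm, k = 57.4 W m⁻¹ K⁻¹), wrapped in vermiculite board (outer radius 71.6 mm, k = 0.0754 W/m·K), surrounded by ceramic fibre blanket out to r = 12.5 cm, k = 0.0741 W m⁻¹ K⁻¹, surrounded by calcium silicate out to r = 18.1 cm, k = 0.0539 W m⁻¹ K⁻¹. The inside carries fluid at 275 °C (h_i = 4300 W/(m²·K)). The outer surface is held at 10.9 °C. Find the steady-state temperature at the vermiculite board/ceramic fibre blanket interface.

Treat each layer as a resistance in series:
  R'_conv,in = 1/(2πr h) = 1/(2π·0.0480·4300) = 7.711×10^-4 m·K/W
  R'_cast iron = ln(0.0522/0.0480)/(2πk) = 0.08388/(2π·57.4) = 2.326×10^-4 m·K/W
  R'_vermiculite board = ln(0.0716/0.0522)/(2πk) = 0.3160/(2π·0.0754) = 0.6670 m·K/W
  R'_ceramic fibre blanket = ln(0.125/0.0716)/(2πk) = 0.5572/(2π·0.0741) = 1.197 m·K/W
  R'_calcium silicate = ln(0.181/0.125)/(2πk) = 0.3702/(2π·0.0539) = 1.093 m·K/W
ΣR = 7.711×10^-4 + 2.326×10^-4 + 0.6670 + 1.197 + 1.093 = 2.958 m·K/W
Q' = ΔT/ΣR = (275 °C − 10.9 °C)/2.958 = 89.28 W/m
From the inner boundary to the vermiculite board/ceramic fibre blanket interface, ΣR_partial = 0.6680 m·K/W.
T_interface = T_in − Q'·ΣR_partial = 275 °C − (89.28)(0.6680) = 215 °C

T = 215 °C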